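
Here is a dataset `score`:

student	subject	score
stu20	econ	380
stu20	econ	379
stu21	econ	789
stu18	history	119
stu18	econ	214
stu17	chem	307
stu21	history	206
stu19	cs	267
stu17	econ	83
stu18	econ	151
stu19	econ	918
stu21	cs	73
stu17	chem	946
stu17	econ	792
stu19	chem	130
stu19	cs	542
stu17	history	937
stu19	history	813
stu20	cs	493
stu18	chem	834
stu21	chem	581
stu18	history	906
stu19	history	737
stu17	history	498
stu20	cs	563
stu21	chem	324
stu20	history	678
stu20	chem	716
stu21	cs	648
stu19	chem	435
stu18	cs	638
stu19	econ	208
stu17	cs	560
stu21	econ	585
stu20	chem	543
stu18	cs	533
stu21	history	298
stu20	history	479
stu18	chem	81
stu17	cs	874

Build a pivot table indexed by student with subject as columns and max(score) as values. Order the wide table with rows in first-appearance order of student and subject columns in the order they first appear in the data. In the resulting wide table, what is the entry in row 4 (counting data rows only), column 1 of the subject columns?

With rows in first-appearance order of student, row 4 is student=stu17. subject columns in first-appearance order: econ, history, chem, cs; column 1 is econ.
Long rows with student=stu17, subject=econ: max(83, 792) = 792.

792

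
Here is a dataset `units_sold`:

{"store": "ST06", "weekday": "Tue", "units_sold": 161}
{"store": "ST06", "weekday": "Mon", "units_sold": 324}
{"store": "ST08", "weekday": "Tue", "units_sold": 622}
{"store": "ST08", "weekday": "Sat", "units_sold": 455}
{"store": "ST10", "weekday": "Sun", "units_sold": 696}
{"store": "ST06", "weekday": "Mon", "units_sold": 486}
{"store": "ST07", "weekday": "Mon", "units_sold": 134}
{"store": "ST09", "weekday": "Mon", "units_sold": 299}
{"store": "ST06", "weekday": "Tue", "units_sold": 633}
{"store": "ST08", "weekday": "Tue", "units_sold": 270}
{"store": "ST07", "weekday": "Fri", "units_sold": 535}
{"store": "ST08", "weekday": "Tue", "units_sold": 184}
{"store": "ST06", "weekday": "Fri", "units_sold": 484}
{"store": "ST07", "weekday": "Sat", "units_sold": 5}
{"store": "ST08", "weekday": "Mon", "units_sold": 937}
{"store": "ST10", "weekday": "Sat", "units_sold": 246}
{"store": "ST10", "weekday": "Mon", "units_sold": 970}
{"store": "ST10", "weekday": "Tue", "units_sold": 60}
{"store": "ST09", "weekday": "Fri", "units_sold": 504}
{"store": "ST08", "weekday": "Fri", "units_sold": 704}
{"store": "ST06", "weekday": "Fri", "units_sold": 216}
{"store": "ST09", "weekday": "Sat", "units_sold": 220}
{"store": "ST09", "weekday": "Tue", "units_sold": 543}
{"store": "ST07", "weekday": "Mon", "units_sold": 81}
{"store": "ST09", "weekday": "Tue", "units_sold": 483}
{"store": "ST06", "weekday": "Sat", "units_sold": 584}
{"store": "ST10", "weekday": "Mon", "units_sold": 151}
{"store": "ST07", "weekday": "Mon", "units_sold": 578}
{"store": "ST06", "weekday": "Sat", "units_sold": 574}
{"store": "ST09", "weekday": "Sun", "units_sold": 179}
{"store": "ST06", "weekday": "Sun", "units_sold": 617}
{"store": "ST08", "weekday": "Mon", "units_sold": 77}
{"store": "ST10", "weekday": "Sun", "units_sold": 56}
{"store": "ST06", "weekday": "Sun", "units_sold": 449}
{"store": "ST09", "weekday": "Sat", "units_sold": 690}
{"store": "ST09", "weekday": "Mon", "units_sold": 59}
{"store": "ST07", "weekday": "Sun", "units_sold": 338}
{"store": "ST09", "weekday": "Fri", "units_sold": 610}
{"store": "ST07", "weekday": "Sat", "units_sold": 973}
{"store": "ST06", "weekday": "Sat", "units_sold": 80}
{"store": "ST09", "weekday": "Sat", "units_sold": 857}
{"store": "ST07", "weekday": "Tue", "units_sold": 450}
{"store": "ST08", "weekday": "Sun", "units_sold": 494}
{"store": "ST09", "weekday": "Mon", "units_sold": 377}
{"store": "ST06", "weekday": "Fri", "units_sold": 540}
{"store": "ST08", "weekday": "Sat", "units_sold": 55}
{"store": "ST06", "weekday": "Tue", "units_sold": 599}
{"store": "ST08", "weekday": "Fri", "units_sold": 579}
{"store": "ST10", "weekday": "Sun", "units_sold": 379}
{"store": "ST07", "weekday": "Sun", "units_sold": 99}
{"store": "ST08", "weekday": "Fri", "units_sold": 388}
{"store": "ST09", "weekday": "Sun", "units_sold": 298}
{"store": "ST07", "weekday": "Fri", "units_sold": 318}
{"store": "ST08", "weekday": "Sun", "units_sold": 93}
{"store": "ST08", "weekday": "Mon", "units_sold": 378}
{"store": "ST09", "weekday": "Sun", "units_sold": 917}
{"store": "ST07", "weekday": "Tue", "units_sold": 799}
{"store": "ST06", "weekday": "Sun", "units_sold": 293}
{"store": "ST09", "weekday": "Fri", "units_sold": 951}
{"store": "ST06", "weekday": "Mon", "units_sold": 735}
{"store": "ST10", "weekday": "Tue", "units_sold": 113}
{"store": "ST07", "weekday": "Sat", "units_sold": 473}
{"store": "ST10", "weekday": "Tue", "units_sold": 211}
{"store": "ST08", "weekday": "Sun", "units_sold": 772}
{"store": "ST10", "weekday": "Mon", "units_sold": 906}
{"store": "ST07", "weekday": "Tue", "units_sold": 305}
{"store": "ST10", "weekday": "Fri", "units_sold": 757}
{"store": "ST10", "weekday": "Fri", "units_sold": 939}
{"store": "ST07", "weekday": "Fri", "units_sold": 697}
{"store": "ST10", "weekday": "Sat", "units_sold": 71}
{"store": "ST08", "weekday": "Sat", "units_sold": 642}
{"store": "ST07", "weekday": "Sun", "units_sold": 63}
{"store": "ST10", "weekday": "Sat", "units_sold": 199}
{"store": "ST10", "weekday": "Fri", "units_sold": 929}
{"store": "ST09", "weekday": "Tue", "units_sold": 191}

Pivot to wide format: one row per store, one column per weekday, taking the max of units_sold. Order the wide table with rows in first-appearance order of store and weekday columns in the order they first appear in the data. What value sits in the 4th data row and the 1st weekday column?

With rows in first-appearance order of store, row 4 is store=ST07. weekday columns in first-appearance order: Tue, Mon, Sat, Sun, Fri; column 1 is Tue.
Long rows with store=ST07, weekday=Tue: max(450, 799, 305) = 799.

799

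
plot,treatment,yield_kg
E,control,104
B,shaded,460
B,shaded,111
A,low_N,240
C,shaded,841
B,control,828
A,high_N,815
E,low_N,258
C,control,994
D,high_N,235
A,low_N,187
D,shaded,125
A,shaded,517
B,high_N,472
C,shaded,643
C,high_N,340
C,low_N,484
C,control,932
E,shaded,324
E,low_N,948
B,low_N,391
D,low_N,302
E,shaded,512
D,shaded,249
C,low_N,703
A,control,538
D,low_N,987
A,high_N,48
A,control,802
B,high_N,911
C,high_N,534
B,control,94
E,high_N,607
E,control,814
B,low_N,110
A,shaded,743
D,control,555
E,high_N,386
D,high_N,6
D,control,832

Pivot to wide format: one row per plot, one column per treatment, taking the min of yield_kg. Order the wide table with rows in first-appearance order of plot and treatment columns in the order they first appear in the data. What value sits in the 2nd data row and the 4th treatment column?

With rows in first-appearance order of plot, row 2 is plot=B. treatment columns in first-appearance order: control, shaded, low_N, high_N; column 4 is high_N.
Long rows with plot=B, treatment=high_N: min(472, 911) = 472.

472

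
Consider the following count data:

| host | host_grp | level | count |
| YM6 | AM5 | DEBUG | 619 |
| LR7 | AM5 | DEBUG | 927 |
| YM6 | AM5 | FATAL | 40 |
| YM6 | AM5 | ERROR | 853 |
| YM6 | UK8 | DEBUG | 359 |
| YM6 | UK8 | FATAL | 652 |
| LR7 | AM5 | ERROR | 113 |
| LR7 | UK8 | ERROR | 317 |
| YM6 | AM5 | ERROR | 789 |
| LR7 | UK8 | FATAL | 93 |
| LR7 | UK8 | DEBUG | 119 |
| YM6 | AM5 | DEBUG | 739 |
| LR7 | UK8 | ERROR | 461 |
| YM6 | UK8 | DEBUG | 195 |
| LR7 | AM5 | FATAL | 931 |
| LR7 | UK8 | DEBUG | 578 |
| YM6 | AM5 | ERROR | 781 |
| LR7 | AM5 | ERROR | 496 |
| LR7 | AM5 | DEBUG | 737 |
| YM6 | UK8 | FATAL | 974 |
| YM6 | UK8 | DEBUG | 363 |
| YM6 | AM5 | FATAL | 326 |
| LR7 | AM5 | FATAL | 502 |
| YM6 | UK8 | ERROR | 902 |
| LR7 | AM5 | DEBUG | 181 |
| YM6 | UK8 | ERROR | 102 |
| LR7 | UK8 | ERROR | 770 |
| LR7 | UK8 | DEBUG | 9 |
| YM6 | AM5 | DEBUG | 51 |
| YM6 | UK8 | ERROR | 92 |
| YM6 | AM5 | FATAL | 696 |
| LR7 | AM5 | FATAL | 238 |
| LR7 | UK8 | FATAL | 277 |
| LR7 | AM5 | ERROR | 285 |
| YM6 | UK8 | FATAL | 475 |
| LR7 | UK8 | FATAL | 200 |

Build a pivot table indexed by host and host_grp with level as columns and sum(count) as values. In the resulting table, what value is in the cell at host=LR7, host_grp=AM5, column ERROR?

894

Rows with host=LR7, host_grp=AM5 and level=ERROR: count values are 113, 496, 285.
113 + 496 + 285 = 894.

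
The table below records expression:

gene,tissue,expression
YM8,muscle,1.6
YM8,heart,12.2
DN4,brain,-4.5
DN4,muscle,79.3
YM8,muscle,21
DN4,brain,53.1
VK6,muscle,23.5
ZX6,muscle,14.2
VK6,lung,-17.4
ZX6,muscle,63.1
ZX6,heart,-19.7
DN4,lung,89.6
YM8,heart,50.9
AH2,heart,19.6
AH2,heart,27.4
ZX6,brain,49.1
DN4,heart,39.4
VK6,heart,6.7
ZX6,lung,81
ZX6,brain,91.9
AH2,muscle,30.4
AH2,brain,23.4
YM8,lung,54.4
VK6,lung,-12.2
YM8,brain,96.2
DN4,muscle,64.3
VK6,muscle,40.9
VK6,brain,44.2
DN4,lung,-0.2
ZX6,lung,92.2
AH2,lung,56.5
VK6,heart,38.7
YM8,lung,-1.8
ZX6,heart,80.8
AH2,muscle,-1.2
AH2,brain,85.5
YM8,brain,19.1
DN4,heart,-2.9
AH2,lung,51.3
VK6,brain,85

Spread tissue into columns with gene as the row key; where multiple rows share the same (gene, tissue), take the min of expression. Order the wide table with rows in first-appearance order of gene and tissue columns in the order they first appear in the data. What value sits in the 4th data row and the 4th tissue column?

81

With rows in first-appearance order of gene, row 4 is gene=ZX6. tissue columns in first-appearance order: muscle, heart, brain, lung; column 4 is lung.
Long rows with gene=ZX6, tissue=lung: min(81, 92.2) = 81.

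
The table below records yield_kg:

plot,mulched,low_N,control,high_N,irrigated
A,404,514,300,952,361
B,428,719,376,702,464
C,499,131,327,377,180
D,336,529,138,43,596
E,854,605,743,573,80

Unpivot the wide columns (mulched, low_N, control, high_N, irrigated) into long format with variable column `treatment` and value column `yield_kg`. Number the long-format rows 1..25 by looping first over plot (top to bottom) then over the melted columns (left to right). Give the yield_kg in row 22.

605

25 rows total (5 × 5). Row 22: index ⌊(22-1)/5⌋ = 4 into plot → E; (22-1) mod 5 = 1 into the melted columns → low_N.
So row 22 is (E, low_N, 605); yield_kg = 605.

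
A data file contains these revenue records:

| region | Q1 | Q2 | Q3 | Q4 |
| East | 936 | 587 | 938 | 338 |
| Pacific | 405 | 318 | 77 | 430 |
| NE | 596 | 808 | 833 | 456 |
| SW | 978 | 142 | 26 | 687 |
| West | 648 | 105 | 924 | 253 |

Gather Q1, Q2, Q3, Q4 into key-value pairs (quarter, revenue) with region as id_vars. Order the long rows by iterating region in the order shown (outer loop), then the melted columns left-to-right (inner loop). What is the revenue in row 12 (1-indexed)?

20 rows total (5 × 4). Row 12: index ⌊(12-1)/4⌋ = 2 into region → NE; (12-1) mod 4 = 3 into the melted columns → Q4.
So row 12 is (NE, Q4, 456); revenue = 456.

456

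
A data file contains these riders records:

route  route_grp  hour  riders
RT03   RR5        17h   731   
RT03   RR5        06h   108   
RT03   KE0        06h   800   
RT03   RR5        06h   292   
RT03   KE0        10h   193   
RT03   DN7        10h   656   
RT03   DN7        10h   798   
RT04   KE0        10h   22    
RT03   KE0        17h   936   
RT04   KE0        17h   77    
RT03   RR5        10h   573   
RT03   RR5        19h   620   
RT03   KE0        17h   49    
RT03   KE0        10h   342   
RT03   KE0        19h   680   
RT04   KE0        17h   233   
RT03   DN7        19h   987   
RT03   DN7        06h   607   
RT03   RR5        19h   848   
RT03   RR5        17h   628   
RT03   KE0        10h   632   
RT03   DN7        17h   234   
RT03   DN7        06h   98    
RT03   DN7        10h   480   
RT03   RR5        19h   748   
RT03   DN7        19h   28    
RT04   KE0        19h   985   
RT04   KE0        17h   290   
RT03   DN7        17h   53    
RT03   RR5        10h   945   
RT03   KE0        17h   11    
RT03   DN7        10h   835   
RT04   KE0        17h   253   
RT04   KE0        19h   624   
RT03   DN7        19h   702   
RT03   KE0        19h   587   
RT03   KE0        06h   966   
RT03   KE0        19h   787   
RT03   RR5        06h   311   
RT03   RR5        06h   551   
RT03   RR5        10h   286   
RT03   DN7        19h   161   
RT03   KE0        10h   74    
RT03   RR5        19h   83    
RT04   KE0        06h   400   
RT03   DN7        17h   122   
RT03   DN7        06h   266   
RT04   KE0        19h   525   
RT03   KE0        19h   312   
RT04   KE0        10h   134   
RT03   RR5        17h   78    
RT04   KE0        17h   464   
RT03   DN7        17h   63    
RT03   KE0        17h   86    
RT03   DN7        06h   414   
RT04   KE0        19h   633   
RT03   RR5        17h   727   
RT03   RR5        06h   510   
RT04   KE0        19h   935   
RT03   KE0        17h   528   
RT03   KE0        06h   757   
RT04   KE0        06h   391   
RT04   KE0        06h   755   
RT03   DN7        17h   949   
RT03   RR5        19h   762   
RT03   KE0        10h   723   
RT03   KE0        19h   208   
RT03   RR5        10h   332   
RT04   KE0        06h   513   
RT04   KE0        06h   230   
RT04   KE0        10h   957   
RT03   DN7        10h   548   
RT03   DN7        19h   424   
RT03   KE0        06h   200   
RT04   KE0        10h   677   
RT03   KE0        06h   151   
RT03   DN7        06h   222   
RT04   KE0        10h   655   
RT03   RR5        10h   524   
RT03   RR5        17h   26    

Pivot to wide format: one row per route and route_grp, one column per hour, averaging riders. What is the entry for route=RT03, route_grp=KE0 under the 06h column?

Rows with route=RT03, route_grp=KE0 and hour=06h: riders values are 800, 966, 757, 200, 151.
(800 + 966 + 757 + 200 + 151) / 5 = 574.80.

574.80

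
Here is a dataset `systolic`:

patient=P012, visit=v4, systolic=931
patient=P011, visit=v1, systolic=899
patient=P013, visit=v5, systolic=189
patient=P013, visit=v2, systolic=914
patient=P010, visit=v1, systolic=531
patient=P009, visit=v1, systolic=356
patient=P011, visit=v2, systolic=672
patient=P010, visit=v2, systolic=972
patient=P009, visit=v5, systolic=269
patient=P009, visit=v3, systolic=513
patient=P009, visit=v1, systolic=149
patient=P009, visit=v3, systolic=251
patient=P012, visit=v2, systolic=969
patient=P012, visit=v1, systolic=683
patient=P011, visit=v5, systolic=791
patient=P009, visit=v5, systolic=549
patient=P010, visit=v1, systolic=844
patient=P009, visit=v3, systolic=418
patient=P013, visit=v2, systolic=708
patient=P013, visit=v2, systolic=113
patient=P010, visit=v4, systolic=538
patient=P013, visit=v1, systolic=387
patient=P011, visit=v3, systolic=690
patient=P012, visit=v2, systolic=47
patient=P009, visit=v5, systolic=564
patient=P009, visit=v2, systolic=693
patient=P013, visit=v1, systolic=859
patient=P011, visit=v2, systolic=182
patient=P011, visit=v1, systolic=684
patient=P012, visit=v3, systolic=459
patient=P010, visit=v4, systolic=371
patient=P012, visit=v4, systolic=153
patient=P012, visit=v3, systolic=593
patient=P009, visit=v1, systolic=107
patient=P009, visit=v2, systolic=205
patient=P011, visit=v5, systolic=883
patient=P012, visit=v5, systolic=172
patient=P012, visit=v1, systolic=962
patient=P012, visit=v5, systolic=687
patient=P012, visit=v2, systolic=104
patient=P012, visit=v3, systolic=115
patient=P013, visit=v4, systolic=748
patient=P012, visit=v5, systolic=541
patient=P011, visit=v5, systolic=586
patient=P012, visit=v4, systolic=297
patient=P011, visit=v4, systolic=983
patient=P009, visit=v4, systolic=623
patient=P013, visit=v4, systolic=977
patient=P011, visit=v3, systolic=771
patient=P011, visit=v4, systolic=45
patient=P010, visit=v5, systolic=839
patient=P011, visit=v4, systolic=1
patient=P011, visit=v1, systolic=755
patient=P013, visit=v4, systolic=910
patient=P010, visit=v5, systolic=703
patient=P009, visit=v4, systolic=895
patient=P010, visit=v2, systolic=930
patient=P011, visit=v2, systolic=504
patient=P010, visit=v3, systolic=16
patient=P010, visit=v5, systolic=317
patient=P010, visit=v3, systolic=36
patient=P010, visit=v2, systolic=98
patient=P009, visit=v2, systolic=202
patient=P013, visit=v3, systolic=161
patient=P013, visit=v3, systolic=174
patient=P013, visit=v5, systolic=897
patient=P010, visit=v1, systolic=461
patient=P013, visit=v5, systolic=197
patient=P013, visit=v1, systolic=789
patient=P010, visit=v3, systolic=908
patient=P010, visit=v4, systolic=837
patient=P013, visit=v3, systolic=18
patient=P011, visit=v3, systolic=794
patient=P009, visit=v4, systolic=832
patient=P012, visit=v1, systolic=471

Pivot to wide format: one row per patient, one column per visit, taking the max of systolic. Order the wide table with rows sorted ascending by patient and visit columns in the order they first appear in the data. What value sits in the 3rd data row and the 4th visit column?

With rows sorted ascending by patient, row 3 is patient=P011. visit columns in first-appearance order: v4, v1, v5, v2, v3; column 4 is v2.
Long rows with patient=P011, visit=v2: max(672, 182, 504) = 672.

672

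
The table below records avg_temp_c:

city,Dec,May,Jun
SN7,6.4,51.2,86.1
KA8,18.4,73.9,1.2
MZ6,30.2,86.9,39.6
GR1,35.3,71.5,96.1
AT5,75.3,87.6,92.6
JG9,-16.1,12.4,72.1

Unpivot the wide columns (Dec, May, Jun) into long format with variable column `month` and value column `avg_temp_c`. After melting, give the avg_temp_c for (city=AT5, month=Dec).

Unpivoting turns each (city, wide-column) pair into one long row.
The wide cell at row AT5, column Dec holds 75.3, so the long row (AT5, Dec) has avg_temp_c=75.3.

75.3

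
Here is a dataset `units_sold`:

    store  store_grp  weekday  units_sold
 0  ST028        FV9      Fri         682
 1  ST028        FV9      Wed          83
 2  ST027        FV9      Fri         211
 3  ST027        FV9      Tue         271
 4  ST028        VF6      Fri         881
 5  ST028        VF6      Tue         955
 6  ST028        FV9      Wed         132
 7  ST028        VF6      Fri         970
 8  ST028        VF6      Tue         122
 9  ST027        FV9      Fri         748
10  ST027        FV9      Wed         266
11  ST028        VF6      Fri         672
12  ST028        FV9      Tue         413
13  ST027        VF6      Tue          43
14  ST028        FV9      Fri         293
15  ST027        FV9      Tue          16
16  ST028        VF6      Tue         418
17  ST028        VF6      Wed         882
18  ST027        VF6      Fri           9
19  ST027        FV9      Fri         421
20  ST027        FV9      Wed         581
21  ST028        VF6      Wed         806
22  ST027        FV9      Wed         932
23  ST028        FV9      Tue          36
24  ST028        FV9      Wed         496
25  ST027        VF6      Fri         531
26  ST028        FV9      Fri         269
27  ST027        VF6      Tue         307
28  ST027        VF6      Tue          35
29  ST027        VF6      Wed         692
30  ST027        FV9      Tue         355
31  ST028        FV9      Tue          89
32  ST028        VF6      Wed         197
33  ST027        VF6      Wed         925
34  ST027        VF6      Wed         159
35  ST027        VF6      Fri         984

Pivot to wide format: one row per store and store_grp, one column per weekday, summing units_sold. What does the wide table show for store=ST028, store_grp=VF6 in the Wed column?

1885

Rows with store=ST028, store_grp=VF6 and weekday=Wed: units_sold values are 882, 806, 197.
882 + 806 + 197 = 1885.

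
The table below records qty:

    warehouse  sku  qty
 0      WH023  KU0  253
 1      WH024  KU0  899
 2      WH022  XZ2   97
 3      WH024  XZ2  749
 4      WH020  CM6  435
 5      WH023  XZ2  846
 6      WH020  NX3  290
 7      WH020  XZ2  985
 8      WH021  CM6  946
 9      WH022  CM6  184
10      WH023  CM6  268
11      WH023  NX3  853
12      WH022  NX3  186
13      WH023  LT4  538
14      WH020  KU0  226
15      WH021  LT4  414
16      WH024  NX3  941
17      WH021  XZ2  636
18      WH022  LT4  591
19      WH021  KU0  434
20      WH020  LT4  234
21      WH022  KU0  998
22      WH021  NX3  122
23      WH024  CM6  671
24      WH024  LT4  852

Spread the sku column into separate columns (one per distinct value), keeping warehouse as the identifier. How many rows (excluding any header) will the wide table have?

5 distinct warehouse values → 5 rows.

5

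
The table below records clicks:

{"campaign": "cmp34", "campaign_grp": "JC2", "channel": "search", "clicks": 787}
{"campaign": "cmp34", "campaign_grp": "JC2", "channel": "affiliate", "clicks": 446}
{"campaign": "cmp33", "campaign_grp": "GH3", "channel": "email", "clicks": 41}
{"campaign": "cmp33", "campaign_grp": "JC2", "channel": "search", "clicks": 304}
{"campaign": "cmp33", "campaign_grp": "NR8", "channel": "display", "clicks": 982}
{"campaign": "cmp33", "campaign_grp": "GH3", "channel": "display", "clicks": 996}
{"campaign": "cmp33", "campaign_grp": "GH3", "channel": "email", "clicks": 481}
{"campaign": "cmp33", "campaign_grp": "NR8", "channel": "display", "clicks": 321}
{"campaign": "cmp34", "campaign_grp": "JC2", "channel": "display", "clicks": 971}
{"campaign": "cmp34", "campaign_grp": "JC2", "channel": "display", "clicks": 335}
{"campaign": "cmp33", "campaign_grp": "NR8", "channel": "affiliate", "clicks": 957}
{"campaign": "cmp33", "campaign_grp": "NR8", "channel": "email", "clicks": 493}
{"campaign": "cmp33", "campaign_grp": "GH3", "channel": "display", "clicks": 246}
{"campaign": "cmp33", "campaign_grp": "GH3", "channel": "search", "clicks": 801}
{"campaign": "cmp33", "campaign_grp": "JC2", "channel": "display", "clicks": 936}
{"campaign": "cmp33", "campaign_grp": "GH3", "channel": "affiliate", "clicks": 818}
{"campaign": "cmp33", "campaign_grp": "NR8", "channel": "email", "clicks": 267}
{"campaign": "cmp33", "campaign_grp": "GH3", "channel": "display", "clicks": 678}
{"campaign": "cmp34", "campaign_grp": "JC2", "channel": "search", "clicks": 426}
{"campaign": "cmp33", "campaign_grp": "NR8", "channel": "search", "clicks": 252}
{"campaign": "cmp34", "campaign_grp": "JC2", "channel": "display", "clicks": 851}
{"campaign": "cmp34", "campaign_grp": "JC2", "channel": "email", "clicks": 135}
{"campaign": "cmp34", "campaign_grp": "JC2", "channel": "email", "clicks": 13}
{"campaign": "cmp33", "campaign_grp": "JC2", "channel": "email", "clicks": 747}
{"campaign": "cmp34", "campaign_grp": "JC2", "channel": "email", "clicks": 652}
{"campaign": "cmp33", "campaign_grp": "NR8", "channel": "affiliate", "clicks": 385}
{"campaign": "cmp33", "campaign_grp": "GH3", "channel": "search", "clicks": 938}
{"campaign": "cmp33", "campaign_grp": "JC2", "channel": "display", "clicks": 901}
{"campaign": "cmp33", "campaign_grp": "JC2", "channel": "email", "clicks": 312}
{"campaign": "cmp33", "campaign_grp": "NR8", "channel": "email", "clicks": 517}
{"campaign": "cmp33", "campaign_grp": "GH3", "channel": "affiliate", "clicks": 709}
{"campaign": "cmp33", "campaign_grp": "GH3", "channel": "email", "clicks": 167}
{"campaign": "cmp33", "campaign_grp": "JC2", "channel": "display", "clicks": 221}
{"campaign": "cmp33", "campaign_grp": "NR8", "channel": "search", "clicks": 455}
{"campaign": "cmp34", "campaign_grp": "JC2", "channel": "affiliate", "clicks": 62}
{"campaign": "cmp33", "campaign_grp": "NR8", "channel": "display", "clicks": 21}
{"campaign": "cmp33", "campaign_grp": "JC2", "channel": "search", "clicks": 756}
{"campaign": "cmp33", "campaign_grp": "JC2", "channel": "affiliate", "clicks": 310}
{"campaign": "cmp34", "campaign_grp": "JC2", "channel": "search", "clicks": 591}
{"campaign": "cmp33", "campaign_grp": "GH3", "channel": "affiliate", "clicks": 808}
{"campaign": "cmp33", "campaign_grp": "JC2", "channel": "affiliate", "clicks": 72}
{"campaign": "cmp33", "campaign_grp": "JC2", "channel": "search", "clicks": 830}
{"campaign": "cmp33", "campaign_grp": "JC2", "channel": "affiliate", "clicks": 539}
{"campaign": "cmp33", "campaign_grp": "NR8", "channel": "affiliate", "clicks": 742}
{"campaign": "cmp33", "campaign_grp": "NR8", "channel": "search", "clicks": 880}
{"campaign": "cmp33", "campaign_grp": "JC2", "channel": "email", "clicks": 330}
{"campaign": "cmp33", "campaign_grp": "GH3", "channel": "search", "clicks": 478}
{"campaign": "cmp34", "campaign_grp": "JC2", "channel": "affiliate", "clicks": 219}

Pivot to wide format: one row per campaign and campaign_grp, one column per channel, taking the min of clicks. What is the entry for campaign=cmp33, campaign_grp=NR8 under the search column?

252

Rows with campaign=cmp33, campaign_grp=NR8 and channel=search: clicks values are 252, 455, 880.
min(252, 455, 880) = 252.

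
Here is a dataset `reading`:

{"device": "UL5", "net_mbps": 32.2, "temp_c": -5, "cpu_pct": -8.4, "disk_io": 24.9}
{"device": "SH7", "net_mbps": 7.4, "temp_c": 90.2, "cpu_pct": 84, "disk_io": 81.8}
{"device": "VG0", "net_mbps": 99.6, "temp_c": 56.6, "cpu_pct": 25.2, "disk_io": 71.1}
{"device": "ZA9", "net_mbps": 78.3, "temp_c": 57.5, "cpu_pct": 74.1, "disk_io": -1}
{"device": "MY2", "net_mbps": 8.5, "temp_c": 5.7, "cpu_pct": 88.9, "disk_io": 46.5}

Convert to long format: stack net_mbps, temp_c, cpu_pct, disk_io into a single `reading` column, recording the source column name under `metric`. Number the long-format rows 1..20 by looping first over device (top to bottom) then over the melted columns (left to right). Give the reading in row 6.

90.2

20 rows total (5 × 4). Row 6: index ⌊(6-1)/4⌋ = 1 into device → SH7; (6-1) mod 4 = 1 into the melted columns → temp_c.
So row 6 is (SH7, temp_c, 90.2); reading = 90.2.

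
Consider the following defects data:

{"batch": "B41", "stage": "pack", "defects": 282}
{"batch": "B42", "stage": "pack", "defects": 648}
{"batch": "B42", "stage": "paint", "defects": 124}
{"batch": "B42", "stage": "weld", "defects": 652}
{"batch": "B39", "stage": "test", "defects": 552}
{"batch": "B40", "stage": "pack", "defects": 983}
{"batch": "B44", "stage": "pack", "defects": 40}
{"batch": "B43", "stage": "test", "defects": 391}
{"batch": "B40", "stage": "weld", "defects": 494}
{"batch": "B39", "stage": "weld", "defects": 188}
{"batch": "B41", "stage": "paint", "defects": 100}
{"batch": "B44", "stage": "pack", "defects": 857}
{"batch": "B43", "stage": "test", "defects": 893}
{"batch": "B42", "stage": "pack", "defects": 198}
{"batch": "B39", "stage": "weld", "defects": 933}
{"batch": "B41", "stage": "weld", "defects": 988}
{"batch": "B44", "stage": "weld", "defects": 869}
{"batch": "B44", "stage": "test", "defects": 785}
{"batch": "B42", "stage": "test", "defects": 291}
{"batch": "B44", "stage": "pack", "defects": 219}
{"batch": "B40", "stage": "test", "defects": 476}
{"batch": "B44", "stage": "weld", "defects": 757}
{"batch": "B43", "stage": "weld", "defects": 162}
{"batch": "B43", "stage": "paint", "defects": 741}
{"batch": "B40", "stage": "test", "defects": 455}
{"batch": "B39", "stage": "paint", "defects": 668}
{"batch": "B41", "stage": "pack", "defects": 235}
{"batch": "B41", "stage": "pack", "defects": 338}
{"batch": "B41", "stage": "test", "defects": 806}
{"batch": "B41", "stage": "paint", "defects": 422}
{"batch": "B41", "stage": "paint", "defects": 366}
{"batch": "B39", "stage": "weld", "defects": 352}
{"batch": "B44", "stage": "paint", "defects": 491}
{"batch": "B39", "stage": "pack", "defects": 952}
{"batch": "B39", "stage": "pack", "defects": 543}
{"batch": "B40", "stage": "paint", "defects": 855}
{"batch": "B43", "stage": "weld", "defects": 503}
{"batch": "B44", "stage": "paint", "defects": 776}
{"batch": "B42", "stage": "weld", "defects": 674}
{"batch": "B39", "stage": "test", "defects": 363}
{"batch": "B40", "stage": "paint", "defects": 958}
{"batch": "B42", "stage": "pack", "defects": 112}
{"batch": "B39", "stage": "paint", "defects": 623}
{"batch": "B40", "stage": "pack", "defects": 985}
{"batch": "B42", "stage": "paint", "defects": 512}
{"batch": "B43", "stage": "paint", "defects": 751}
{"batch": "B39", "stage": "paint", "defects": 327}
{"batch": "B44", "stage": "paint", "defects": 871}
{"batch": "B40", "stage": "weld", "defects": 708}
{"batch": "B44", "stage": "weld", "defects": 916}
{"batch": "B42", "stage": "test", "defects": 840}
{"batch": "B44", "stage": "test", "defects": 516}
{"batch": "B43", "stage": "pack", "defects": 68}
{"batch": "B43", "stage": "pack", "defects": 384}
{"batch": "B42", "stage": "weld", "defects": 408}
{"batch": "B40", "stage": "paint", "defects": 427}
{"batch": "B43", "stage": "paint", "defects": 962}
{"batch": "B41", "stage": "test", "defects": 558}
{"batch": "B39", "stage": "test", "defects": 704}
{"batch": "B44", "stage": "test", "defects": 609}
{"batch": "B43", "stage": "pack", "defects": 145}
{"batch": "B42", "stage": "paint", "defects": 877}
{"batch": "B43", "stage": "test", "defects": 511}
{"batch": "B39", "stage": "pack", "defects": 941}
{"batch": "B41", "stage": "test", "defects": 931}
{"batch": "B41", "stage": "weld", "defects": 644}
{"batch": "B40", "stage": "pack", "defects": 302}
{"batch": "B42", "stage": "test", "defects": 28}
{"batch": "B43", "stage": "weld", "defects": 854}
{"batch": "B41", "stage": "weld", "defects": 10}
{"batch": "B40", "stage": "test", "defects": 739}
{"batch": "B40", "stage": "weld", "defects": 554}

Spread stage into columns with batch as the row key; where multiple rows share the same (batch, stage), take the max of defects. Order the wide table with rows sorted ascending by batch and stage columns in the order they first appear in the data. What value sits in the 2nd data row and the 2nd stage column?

With rows sorted ascending by batch, row 2 is batch=B40. stage columns in first-appearance order: pack, paint, weld, test; column 2 is paint.
Long rows with batch=B40, stage=paint: max(855, 958, 427) = 958.

958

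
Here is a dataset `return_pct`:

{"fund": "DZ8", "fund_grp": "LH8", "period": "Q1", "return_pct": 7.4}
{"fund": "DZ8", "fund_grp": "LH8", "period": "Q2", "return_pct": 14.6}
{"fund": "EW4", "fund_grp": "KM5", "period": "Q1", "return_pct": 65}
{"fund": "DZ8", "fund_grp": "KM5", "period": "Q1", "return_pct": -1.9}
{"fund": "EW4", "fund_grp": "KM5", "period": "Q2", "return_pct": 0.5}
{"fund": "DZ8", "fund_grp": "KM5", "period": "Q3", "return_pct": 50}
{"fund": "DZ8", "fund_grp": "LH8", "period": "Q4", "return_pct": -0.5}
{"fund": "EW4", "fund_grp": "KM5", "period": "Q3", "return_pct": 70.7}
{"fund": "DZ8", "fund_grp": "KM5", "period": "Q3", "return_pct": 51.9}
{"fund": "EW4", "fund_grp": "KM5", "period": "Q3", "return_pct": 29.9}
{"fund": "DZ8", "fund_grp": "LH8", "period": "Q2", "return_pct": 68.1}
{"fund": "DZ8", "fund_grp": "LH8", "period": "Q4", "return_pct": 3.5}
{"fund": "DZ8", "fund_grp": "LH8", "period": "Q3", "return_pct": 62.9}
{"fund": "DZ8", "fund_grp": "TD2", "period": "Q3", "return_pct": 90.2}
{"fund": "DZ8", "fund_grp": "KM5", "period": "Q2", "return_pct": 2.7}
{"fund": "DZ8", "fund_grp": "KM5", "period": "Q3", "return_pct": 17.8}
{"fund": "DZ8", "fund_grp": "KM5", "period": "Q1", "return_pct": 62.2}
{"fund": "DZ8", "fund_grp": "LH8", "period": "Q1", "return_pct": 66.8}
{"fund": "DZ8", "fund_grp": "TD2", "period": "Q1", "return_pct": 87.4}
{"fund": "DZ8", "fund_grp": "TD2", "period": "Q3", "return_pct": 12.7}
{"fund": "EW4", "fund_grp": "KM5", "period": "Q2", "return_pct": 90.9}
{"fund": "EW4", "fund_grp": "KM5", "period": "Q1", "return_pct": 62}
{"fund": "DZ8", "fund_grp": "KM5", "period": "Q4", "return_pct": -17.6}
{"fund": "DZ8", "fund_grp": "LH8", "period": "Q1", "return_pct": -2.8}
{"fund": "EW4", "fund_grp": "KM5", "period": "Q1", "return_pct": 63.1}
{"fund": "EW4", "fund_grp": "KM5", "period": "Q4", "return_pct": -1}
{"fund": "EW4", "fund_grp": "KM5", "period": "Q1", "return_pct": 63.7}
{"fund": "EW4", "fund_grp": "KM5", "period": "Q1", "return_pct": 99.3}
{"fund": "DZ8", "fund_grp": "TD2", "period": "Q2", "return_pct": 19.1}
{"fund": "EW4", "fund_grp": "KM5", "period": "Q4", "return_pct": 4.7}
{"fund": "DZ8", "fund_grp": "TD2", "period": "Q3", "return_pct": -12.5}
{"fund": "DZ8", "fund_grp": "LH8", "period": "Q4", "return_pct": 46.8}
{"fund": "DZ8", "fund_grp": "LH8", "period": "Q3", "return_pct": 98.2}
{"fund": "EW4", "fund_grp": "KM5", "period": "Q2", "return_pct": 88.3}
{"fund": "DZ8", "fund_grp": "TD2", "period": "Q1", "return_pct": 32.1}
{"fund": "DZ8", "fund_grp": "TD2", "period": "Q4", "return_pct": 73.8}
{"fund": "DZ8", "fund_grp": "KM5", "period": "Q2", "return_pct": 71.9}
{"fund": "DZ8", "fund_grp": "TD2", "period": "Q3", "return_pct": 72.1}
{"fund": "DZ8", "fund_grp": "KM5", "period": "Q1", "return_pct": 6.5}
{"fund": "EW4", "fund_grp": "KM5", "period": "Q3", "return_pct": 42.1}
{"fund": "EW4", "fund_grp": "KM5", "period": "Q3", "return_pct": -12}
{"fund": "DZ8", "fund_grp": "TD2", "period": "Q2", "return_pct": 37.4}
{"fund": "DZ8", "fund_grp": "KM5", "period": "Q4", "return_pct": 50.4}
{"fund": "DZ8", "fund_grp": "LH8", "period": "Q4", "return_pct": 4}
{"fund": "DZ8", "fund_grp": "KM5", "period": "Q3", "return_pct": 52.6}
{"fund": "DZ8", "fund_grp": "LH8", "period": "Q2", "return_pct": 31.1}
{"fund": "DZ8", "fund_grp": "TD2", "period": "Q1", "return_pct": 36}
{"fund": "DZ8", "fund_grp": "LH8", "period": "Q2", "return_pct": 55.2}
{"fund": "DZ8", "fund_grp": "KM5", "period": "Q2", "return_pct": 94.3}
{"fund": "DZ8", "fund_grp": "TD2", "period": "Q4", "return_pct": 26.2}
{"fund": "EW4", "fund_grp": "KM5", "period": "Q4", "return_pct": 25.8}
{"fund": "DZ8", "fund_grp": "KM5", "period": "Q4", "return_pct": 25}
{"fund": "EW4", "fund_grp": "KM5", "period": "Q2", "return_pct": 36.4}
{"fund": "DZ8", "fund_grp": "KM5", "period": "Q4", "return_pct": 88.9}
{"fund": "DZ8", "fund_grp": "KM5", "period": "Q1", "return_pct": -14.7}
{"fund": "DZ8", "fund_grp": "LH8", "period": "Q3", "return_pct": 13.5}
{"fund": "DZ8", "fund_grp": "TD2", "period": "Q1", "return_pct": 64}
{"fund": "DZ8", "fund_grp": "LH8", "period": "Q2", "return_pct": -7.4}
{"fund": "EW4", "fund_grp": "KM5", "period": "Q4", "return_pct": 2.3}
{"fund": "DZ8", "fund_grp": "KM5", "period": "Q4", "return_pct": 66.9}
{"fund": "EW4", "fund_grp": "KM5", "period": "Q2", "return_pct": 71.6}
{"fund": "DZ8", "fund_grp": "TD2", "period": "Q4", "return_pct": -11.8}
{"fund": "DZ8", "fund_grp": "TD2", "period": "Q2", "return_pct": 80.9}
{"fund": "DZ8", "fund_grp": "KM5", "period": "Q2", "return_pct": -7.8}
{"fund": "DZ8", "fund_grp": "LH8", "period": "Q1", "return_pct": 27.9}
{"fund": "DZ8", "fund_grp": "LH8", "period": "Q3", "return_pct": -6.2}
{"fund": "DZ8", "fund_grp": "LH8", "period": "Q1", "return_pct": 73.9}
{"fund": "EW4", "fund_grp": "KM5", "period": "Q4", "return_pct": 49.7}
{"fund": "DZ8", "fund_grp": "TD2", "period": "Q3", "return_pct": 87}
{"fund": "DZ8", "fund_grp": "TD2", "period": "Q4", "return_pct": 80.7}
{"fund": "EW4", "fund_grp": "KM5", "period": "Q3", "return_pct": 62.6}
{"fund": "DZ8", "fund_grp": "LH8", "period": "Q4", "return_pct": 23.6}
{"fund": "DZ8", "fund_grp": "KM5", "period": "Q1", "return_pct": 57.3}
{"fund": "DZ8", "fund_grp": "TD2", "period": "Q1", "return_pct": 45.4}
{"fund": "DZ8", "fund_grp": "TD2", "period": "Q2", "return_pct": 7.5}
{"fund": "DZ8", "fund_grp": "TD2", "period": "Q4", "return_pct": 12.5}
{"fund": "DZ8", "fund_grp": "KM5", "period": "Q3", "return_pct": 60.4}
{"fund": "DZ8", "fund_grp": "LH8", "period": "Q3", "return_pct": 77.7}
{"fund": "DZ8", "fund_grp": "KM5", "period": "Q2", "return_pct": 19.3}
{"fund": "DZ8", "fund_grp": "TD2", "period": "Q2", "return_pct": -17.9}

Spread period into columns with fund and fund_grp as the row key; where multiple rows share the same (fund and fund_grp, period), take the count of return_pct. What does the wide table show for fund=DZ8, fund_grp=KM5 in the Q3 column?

Rows with fund=DZ8, fund_grp=KM5 and period=Q3: return_pct values are 50, 51.9, 17.8, 52.6, 60.4.
5 rows match — count = 5.

5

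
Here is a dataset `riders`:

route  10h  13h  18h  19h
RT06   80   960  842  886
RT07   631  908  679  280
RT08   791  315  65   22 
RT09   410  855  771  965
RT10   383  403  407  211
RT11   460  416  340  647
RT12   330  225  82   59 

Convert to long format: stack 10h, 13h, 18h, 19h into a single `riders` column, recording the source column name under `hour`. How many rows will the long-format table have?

28

7 route values × 4 melted columns = 28 rows.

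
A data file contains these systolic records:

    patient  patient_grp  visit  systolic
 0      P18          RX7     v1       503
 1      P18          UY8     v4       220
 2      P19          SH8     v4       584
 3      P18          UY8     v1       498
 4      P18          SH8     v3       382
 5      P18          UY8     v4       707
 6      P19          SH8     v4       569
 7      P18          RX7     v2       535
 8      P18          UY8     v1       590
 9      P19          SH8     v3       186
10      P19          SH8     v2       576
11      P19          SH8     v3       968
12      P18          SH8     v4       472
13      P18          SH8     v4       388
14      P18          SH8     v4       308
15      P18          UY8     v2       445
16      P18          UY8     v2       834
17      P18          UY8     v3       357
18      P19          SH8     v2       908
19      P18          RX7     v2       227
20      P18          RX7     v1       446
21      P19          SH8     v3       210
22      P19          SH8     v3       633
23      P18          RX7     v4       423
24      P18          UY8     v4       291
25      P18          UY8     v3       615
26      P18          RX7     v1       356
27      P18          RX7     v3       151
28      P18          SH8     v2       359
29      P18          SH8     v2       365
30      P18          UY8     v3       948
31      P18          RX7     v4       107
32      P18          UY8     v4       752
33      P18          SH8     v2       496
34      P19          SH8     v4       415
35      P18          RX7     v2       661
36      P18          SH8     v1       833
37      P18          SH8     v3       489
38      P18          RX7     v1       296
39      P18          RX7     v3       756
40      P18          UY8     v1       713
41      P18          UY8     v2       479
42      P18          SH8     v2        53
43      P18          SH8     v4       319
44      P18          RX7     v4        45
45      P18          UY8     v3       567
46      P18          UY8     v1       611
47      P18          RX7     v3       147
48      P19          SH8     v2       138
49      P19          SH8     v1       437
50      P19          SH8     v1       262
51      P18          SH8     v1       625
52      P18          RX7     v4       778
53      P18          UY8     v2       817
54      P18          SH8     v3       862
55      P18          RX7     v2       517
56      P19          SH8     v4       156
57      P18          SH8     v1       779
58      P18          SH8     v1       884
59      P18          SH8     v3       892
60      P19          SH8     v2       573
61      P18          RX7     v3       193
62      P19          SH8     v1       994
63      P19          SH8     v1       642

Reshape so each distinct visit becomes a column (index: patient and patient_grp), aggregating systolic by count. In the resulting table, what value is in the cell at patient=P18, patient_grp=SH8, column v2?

4

Rows with patient=P18, patient_grp=SH8 and visit=v2: systolic values are 359, 365, 496, 53.
4 rows match — count = 4.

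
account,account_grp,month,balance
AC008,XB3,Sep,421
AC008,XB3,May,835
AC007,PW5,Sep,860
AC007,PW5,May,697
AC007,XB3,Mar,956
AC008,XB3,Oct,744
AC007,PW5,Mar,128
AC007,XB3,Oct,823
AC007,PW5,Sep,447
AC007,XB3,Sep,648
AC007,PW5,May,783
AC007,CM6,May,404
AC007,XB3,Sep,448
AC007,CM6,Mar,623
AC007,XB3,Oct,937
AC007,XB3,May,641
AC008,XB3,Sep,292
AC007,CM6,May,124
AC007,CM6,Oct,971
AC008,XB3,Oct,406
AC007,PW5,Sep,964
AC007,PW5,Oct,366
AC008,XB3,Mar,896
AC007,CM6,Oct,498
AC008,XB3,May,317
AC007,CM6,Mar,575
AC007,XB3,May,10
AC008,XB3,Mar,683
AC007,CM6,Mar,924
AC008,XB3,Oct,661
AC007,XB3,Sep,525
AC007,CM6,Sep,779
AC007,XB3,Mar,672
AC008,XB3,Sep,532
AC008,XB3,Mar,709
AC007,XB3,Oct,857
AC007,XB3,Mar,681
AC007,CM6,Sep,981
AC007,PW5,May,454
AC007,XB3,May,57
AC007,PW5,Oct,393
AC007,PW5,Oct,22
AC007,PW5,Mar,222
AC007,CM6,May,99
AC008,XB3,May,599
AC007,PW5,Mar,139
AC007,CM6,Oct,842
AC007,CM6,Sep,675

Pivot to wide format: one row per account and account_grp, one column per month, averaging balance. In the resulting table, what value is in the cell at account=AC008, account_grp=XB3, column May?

583.67

Rows with account=AC008, account_grp=XB3 and month=May: balance values are 835, 317, 599.
(835 + 317 + 599) / 3 = 583.67.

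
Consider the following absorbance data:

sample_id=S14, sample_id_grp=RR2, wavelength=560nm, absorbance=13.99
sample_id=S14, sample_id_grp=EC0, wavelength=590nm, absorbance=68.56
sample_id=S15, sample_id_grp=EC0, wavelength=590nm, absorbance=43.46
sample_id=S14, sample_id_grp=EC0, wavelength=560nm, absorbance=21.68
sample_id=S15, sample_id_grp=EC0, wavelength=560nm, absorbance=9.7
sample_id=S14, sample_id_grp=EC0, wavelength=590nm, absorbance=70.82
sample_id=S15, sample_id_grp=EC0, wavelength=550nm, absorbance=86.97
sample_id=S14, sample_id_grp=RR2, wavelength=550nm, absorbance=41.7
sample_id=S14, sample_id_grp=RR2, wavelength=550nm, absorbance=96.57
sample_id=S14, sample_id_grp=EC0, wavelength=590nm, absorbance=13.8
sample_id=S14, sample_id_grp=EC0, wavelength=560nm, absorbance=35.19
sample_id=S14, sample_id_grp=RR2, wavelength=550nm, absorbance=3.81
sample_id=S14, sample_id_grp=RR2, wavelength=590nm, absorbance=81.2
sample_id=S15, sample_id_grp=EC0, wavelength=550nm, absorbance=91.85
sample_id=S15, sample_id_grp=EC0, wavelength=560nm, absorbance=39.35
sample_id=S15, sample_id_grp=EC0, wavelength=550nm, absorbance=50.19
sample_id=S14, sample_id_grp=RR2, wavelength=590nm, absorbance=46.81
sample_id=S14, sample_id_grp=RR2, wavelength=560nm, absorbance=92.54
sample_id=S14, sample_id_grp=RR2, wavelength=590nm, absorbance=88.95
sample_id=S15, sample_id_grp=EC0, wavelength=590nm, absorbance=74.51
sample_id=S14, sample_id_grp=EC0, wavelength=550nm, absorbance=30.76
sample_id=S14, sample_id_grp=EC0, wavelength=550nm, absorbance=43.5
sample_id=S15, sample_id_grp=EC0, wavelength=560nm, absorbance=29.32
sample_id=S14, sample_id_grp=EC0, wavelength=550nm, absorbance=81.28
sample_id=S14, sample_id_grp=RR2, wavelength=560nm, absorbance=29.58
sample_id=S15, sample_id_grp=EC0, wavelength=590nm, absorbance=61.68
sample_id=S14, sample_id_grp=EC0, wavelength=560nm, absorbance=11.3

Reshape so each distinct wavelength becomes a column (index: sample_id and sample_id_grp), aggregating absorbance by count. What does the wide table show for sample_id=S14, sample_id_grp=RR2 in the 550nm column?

Rows with sample_id=S14, sample_id_grp=RR2 and wavelength=550nm: absorbance values are 41.7, 96.57, 3.81.
3 rows match — count = 3.

3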